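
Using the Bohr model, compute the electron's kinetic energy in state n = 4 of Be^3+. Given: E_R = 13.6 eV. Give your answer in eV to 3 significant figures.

For a Coulomb orbit the virial theorem gives K = −E_n.
E_n = −E_R·Z²/n², so K = E_R·Z²/n² = 13.6 × 4²/4² = 13.6 eV

13.6 eV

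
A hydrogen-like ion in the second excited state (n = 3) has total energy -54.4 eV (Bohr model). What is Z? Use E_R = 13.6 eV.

6

E_n = −E_R Z²/n² ⇒ Z² = −E_n n²/E_R = 54.4 × 3² / 13.6 ≈ 36.00
Z = 6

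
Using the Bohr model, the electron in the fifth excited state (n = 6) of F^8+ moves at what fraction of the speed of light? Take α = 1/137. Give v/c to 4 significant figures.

v_n = Zαc/n, so v/c = Zα/n = 9 × 0.007299 / 6 = 0.01095

0.01095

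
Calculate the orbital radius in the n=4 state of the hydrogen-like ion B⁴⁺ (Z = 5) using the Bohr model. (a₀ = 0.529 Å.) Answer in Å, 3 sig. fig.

r_n = n²a₀/Z = 4² × 0.529 / 5
    = 16 × 0.529 / 5 = 1.69 Å

1.69 Å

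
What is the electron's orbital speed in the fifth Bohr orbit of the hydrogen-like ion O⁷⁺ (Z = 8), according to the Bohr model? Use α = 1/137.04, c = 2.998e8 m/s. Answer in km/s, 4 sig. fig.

v_n = Zαc/n = 8 × 0.007297 × 2.998e8 / 5
    = 3500 km/s

3500 km/s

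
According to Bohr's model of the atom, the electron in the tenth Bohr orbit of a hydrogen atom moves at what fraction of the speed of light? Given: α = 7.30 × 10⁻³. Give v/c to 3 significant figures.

0.000730

v_n = Zαc/n, so v/c = Zα/n = 1 × 0.00730 / 10 = 0.000730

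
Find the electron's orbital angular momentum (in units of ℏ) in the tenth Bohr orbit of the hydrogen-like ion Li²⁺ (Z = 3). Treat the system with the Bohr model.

10

L_n = nℏ, so L/ℏ = n = 10.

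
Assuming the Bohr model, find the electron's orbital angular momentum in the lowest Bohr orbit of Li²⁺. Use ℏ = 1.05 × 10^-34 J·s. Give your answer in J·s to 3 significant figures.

1.05 × 10^-34 J·s

L_n = nℏ = 1 × 1.05 × 10^-34 = 1.05 × 10^-34 J·s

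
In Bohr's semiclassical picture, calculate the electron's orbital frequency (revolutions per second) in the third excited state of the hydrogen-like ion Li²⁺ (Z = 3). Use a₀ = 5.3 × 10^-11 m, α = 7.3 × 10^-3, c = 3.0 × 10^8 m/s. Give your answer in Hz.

r = n²a₀/Z = 2.8 × 10^-10 m, v = Zαc/n = 1.6 × 10^6 m/s
f = v/(2πr) = 9.2 × 10^14 Hz

9.2 × 10^14 Hz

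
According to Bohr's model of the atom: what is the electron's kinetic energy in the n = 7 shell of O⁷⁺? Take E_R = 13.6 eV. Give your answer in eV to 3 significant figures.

For a Coulomb orbit the virial theorem gives K = −E_n.
E_n = −E_R·Z²/n², so K = E_R·Z²/n² = 13.6 × 8²/7² = 17.8 eV

17.8 eV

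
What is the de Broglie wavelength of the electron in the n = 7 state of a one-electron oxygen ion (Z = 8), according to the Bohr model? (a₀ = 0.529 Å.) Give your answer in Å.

The Bohr quantisation condition is nλ = 2πr_n.
r_n = n²a₀/Z = 3.24 Å
λ = 2πr_n/n = 2π·3.24/7 = 2.91 Å

2.91 Å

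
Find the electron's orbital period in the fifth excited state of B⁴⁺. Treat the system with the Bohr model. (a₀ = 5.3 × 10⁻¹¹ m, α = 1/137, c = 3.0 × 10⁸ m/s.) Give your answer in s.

1.3 × 10⁻¹⁵ s

r = n²a₀/Z = 6²·5.3 × 10⁻¹¹/5 = 3.8 × 10⁻¹⁰ m
v = Zαc/n = 5·0.0073·3.0 × 10⁸/6 = 1.8 × 10⁶ m/s
T = 2πr/v = 1.3 × 10⁻¹⁵ s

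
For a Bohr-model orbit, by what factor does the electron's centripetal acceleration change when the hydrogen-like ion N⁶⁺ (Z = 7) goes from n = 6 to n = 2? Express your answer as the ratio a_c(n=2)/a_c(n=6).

81

a_c ∝ Z^3 · n^-4; with Z fixed, a_c ∝ n^-4.
a_c(n=2)/a_c(n=6) = (2/6)^-4 = 81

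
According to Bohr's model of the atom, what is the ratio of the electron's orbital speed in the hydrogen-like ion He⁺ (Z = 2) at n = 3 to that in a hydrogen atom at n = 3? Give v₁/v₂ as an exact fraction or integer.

2

v ∝ Z^1 · n^-1
v₁/v₂ = (2/1)^1 · (3/3)^-1 = 2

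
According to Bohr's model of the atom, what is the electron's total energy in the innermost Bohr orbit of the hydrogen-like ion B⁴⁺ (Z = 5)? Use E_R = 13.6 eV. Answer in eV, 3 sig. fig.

E_n = −E_R·Z²/n² = −13.6 × 5²/1² = -340 eV

-340 eV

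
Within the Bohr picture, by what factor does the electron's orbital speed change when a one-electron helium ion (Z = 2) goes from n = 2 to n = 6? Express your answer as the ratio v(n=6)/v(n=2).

1/3

v ∝ Z^1 · n^-1; with Z fixed, v ∝ n^-1.
v(n=6)/v(n=2) = (6/2)^-1 = 1/3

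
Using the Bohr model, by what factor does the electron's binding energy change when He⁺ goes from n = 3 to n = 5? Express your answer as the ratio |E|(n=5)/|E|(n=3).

9/25

|E| ∝ Z^2 · n^-2; with Z fixed, |E| ∝ n^-2.
|E|(n=5)/|E|(n=3) = (5/3)^-2 = 9/25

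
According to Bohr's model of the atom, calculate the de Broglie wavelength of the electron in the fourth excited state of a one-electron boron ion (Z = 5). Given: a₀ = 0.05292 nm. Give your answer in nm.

The Bohr quantisation condition is nλ = 2πr_n.
r_n = n²a₀/Z = 0.2646 nm
λ = 2πr_n/n = 2π·0.2646/5 = 0.3325 nm

0.3325 nm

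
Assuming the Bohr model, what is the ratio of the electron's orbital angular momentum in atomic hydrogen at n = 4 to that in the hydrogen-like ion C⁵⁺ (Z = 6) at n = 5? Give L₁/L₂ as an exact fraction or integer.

L = nℏ is independent of Z.
L₁/L₂ = n₁/n₂ = 4/5 = 4/5

4/5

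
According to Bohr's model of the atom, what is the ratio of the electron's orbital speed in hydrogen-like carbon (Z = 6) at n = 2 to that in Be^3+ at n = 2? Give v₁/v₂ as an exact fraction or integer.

v ∝ Z^1 · n^-1
v₁/v₂ = (6/4)^1 · (2/2)^-1 = 3/2

3/2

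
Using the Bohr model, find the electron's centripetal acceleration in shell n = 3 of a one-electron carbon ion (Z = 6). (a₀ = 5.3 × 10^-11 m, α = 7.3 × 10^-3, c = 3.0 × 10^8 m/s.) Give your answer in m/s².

2.4 × 10^23 m/s²

r = n²a₀/Z = 8.0 × 10^-11 m, v = Zαc/n = 4.4 × 10^6 m/s
a = v²/r = (4.4 × 10^6)² / 8.0 × 10^-11 = 2.4 × 10^23 m/s²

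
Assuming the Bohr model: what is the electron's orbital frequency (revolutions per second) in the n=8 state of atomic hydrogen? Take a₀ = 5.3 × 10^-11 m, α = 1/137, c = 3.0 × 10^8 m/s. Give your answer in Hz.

1.3 × 10^13 Hz

r = n²a₀/Z = 3.4 × 10^-9 m, v = Zαc/n = 2.7 × 10^5 m/s
f = v/(2πr) = 1.3 × 10^13 Hz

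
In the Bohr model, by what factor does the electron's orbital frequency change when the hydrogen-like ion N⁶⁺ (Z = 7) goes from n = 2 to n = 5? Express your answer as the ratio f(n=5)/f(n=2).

f ∝ Z^2 · n^-3; with Z fixed, f ∝ n^-3.
f(n=5)/f(n=2) = (5/2)^-3 = 8/125

8/125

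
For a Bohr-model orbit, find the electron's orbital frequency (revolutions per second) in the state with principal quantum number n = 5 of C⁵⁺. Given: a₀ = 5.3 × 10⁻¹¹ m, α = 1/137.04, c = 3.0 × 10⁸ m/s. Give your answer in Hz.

r = n²a₀/Z = 2.2 × 10⁻¹⁰ m, v = Zαc/n = 2.6 × 10⁶ m/s
f = v/(2πr) = 1.9 × 10¹⁵ Hz

1.9 × 10¹⁵ Hz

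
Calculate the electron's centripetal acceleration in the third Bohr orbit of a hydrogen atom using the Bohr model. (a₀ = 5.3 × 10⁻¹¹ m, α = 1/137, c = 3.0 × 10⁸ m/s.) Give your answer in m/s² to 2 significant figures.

r = n²a₀/Z = 4.8 × 10⁻¹⁰ m, v = Zαc/n = 7.3 × 10⁵ m/s
a = v²/r = (7.3 × 10⁵)² / 4.8 × 10⁻¹⁰ = 1.1 × 10²¹ m/s²

1.1 × 10²¹ m/s²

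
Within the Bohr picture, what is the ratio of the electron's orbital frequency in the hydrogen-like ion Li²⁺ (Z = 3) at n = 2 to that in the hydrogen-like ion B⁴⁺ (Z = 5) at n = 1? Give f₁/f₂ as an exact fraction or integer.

9/200

f ∝ Z^2 · n^-3
f₁/f₂ = (3/5)^2 · (2/1)^-3 = 9/200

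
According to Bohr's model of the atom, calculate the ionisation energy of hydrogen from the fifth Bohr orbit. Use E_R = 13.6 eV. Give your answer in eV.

E_n = −E_R·Z²/n² = −13.6 × 1²/5² eV = -0.544 eV
Ionisation energy = −E_n = 0.544 eV

0.544 eV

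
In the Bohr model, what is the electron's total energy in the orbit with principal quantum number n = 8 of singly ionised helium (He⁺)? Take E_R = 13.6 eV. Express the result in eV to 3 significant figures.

-0.850 eV

E_n = −E_R·Z²/n² = −13.6 × 2²/8² = -0.850 eV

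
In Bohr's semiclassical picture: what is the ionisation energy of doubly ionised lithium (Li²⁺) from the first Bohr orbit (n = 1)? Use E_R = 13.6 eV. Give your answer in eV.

122 eV

E_n = −E_R·Z²/n² = −13.6 × 3²/1² eV = -122 eV
Ionisation energy = −E_n = 122 eV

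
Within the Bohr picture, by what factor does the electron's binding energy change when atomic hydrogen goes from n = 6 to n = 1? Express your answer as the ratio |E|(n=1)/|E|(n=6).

|E| ∝ Z^2 · n^-2; with Z fixed, |E| ∝ n^-2.
|E|(n=1)/|E|(n=6) = (1/6)^-2 = 36

36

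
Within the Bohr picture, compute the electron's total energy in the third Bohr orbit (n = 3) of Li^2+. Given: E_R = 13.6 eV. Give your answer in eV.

-13.6 eV

E_n = −E_R·Z²/n² = −13.6 × 3²/3² = -13.6 eV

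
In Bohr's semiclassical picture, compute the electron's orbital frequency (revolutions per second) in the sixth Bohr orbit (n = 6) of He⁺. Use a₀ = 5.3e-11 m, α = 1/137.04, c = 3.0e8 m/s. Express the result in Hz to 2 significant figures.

r = n²a₀/Z = 9.5e-10 m, v = Zαc/n = 7.3e5 m/s
f = v/(2πr) = 1.2e14 Hz

1.2e14 Hz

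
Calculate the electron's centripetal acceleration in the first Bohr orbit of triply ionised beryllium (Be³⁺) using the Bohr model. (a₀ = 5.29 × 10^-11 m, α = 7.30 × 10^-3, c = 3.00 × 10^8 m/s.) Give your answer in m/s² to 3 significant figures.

5.80 × 10^24 m/s²

r = n²a₀/Z = 1.32 × 10^-11 m, v = Zαc/n = 8.76 × 10^6 m/s
a = v²/r = (8.76 × 10^6)² / 1.32 × 10^-11 = 5.80 × 10^24 m/s²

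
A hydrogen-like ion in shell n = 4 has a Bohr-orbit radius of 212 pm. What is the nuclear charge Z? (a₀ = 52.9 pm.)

r_n = n²a₀/Z ⇒ Z = n²a₀/r = 4² × 52.9 / 212 ≈ 3.99
Z = 4

4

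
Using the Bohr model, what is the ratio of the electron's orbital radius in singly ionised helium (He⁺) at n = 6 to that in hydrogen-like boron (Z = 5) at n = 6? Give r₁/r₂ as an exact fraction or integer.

r ∝ Z^-1 · n^2
r₁/r₂ = (2/5)^-1 · (6/6)^2 = 5/2

5/2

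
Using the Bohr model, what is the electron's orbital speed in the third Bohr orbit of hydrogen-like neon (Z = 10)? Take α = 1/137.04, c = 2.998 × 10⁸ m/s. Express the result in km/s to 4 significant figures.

7292 km/s

v_n = Zαc/n = 10 × 0.007297 × 2.998 × 10⁸ / 3
    = 7292 km/s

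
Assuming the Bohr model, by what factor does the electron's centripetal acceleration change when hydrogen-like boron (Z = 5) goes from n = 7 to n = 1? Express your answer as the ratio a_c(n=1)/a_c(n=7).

a_c ∝ Z^3 · n^-4; with Z fixed, a_c ∝ n^-4.
a_c(n=1)/a_c(n=7) = (1/7)^-4 = 2401

2401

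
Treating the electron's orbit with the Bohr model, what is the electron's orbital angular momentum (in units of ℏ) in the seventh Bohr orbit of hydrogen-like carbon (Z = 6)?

L_n = nℏ, so L/ℏ = n = 7.

7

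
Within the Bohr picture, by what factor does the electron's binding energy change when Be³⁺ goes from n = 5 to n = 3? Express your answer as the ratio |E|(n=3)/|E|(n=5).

|E| ∝ Z^2 · n^-2; with Z fixed, |E| ∝ n^-2.
|E|(n=3)/|E|(n=5) = (3/5)^-2 = 25/9

25/9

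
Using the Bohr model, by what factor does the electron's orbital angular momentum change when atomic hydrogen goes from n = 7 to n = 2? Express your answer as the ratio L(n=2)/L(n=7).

2/7

L = nℏ depends only on n, so L ∝ n.
L(n=2)/L(n=7) = (2/7)^1 = 2/7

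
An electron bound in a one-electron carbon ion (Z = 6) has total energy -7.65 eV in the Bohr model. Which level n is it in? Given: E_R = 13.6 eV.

8

E_n = −E_R Z²/n² ⇒ n² = E_R Z²/(−E_n) = 13.6 × 6² / 7.65 ≈ 64.00
n = 8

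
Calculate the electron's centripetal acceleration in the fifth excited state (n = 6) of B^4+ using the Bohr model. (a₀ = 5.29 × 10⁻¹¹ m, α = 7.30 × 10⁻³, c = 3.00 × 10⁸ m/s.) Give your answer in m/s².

8.74 × 10²¹ m/s²

r = n²a₀/Z = 3.81 × 10⁻¹⁰ m, v = Zαc/n = 1.82 × 10⁶ m/s
a = v²/r = (1.82 × 10⁶)² / 3.81 × 10⁻¹⁰ = 8.74 × 10²¹ m/s²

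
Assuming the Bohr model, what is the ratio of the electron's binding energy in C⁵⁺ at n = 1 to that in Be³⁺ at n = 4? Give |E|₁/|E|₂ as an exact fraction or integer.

36

|E| ∝ Z^2 · n^-2
|E|₁/|E|₂ = (6/4)^2 · (1/4)^-2 = 36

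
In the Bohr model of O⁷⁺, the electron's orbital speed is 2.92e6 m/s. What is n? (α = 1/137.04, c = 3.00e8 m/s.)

v_n = Zαc/n ⇒ n = Zαc/v = 8 × 0.00730 × 3.00e8 / 2.92e6 ≈ 6.00
n = 6

6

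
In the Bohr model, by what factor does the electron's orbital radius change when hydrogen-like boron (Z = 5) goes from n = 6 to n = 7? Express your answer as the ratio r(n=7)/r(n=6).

r ∝ Z^-1 · n^2; with Z fixed, r ∝ n^2.
r(n=7)/r(n=6) = (7/6)^2 = 49/36

49/36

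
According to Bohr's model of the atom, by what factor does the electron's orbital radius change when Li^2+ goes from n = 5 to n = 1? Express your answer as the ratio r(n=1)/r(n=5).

r ∝ Z^-1 · n^2; with Z fixed, r ∝ n^2.
r(n=1)/r(n=5) = (1/5)^2 = 1/25

1/25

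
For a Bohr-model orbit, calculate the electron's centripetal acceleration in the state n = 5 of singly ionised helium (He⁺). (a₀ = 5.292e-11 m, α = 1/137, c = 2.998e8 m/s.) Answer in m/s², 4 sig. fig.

1.158e21 m/s²

r = n²a₀/Z = 6.615e-10 m, v = Zαc/n = 8.753e5 m/s
a = v²/r = (8.753e5)² / 6.615e-10 = 1.158e21 m/s²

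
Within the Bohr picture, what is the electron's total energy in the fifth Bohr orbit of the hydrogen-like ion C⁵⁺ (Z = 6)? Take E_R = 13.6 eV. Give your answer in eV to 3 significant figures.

E_n = −E_R·Z²/n² = −13.6 × 6²/5² = -19.6 eV

-19.6 eV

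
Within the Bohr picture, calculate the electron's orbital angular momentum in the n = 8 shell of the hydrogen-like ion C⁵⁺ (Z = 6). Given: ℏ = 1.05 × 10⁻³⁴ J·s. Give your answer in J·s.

8.40 × 10⁻³⁴ J·s

L_n = nℏ = 8 × 1.05 × 10⁻³⁴ = 8.40 × 10⁻³⁴ J·s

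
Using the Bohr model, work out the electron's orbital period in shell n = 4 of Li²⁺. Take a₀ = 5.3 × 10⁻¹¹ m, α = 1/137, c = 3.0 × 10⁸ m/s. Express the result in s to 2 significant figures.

1.1 × 10⁻¹⁵ s

r = n²a₀/Z = 4²·5.3 × 10⁻¹¹/3 = 2.8 × 10⁻¹⁰ m
v = Zαc/n = 3·0.0073·3.0 × 10⁸/4 = 1.6 × 10⁶ m/s
T = 2πr/v = 1.1 × 10⁻¹⁵ s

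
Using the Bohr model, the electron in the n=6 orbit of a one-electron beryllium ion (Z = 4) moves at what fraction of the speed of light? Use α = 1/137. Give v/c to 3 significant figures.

v_n = Zαc/n, so v/c = Zα/n = 4 × 0.00730 / 6 = 0.00487

0.00487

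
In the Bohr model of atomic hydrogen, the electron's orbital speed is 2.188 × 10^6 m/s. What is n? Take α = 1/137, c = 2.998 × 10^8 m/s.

1

v_n = Zαc/n ⇒ n = Zαc/v = 1 × 0.007299 × 2.998 × 10^8 / 2.188 × 10^6 ≈ 1.00
n = 1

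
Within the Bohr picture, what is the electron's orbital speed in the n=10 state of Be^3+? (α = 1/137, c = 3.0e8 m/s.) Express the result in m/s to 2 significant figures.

8.8e5 m/s

v_n = Zαc/n = 4 × 0.0073 × 3.0e8 / 10
    = 8.8e5 m/s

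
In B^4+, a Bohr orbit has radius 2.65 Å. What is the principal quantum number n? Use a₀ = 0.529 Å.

5

r_n = n²a₀/Z ⇒ n² = rZ/a₀ = 2.65 × 5 / 0.529 ≈ 25.05
n = 5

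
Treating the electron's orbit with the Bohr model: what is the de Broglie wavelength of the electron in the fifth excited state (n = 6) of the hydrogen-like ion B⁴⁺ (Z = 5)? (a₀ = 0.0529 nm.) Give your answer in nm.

0.399 nm

The Bohr quantisation condition is nλ = 2πr_n.
r_n = n²a₀/Z = 0.381 nm
λ = 2πr_n/n = 2π·0.381/6 = 0.399 nm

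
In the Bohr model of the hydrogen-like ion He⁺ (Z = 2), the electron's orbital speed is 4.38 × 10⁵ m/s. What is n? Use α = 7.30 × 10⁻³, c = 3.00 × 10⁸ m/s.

10

v_n = Zαc/n ⇒ n = Zαc/v = 2 × 0.00730 × 3.00 × 10⁸ / 4.38 × 10⁵ ≈ 10.00
n = 10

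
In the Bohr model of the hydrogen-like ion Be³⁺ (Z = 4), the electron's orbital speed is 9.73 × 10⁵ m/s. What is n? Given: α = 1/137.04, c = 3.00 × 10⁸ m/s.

9

v_n = Zαc/n ⇒ n = Zαc/v = 4 × 0.00730 × 3.00 × 10⁸ / 9.73 × 10⁵ ≈ 9.00
n = 9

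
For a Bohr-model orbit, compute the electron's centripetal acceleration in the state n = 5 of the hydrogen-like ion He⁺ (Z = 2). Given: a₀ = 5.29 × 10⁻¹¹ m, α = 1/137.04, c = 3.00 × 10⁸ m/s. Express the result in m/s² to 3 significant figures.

r = n²a₀/Z = 6.61 × 10⁻¹⁰ m, v = Zαc/n = 8.76 × 10⁵ m/s
a = v²/r = (8.76 × 10⁵)² / 6.61 × 10⁻¹⁰ = 1.16 × 10²¹ m/s²

1.16 × 10²¹ m/s²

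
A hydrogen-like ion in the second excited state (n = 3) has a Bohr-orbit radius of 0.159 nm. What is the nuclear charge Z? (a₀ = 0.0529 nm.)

r_n = n²a₀/Z ⇒ Z = n²a₀/r = 3² × 0.0529 / 0.159 ≈ 2.99
Z = 3

3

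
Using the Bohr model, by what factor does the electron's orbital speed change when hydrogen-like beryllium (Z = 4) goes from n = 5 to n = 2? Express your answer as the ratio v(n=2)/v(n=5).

5/2

v ∝ Z^1 · n^-1; with Z fixed, v ∝ n^-1.
v(n=2)/v(n=5) = (2/5)^-1 = 5/2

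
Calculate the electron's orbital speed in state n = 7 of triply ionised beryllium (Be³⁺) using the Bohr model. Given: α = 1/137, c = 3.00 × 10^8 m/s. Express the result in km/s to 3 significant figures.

v_n = Zαc/n = 4 × 0.00730 × 3.00 × 10^8 / 7
    = 1250 km/s

1250 km/s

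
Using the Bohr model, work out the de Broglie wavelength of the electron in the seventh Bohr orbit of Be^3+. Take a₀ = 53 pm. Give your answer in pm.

The Bohr quantisation condition is nλ = 2πr_n.
r_n = n²a₀/Z = 650 pm
λ = 2πr_n/n = 2π·650/7 = 580 pm

580 pm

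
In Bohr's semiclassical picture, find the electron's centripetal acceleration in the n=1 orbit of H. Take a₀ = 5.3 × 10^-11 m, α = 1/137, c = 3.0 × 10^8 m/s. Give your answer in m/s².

9.0 × 10^22 m/s²

r = n²a₀/Z = 5.3 × 10^-11 m, v = Zαc/n = 2.2 × 10^6 m/s
a = v²/r = (2.2 × 10^6)² / 5.3 × 10^-11 = 9.0 × 10^22 m/s²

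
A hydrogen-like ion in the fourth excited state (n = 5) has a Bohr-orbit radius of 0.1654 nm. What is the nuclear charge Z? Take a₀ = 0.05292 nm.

r_n = n²a₀/Z ⇒ Z = n²a₀/r = 5² × 0.05292 / 0.1654 ≈ 8.00
Z = 8

8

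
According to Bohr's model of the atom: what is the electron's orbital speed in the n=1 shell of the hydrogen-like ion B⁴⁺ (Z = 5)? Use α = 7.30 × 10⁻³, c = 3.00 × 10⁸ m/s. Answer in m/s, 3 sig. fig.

v_n = Zαc/n = 5 × 0.00730 × 3.00 × 10⁸ / 1
    = 1.09 × 10⁷ m/s

1.09 × 10⁷ m/s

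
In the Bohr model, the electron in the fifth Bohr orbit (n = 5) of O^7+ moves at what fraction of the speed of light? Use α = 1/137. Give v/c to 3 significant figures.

0.0117

v_n = Zαc/n, so v/c = Zα/n = 8 × 0.00730 / 5 = 0.0117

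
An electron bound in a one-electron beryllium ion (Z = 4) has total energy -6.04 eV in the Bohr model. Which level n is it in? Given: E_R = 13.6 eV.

6

E_n = −E_R Z²/n² ⇒ n² = E_R Z²/(−E_n) = 13.6 × 4² / 6.04 ≈ 36.03
n = 6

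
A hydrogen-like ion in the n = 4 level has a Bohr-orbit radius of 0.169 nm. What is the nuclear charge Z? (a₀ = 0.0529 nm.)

r_n = n²a₀/Z ⇒ Z = n²a₀/r = 4² × 0.0529 / 0.169 ≈ 5.01
Z = 5

5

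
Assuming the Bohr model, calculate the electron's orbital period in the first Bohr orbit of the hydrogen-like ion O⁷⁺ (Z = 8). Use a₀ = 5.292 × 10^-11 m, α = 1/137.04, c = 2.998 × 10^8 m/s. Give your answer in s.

r = n²a₀/Z = 1²·5.292 × 10^-11/8 = 6.615 × 10^-12 m
v = Zαc/n = 8·0.007297·2.998 × 10^8/1 = 1.750 × 10^7 m/s
T = 2πr/v = 2.375 × 10^-18 s

2.375 × 10^-18 s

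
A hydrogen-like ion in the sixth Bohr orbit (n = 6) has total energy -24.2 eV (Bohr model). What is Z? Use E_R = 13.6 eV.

8

E_n = −E_R Z²/n² ⇒ Z² = −E_n n²/E_R = 24.2 × 6² / 13.6 ≈ 64.06
Z = 8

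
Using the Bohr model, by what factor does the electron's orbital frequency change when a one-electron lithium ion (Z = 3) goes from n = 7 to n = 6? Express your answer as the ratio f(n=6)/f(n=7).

f ∝ Z^2 · n^-3; with Z fixed, f ∝ n^-3.
f(n=6)/f(n=7) = (6/7)^-3 = 343/216

343/216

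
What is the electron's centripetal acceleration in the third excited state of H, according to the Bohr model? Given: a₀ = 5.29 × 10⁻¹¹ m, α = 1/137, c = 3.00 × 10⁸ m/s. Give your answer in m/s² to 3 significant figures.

r = n²a₀/Z = 8.46 × 10⁻¹⁰ m, v = Zαc/n = 5.47 × 10⁵ m/s
a = v²/r = (5.47 × 10⁵)² / 8.46 × 10⁻¹⁰ = 3.54 × 10²⁰ m/s²

3.54 × 10²⁰ m/s²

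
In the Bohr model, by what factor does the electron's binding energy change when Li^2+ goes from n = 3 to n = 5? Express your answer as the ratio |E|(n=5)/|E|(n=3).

9/25

|E| ∝ Z^2 · n^-2; with Z fixed, |E| ∝ n^-2.
|E|(n=5)/|E|(n=3) = (5/3)^-2 = 9/25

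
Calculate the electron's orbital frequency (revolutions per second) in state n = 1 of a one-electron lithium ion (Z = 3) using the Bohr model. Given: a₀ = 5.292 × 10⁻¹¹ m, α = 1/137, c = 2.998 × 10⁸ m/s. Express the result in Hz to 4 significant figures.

5.923 × 10¹⁶ Hz

r = n²a₀/Z = 1.764 × 10⁻¹¹ m, v = Zαc/n = 6.565 × 10⁶ m/s
f = v/(2πr) = 5.923 × 10¹⁶ Hz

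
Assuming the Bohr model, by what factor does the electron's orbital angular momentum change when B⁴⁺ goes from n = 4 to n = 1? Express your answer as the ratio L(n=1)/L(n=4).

1/4

L = nℏ depends only on n, so L ∝ n.
L(n=1)/L(n=4) = (1/4)^1 = 1/4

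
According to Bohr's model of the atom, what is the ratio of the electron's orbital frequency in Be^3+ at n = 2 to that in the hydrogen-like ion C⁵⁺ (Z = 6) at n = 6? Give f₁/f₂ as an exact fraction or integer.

f ∝ Z^2 · n^-3
f₁/f₂ = (4/6)^2 · (2/6)^-3 = 12

12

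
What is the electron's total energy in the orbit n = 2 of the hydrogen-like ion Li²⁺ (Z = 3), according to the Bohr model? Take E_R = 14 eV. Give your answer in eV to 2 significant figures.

E_n = −E_R·Z²/n² = −14 × 3²/2² = -32 eV

-32 eV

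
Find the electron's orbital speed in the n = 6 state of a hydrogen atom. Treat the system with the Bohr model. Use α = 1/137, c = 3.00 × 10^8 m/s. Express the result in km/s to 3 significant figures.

v_n = Zαc/n = 1 × 0.00730 × 3.00 × 10^8 / 6
    = 365 km/s

365 km/s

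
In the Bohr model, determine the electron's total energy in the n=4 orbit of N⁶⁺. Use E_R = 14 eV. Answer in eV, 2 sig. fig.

-43 eV

E_n = −E_R·Z²/n² = −14 × 7²/4² = -43 eV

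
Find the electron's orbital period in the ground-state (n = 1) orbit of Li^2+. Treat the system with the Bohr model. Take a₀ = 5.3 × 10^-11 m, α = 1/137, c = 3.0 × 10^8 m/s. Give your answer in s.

1.7 × 10^-17 s

r = n²a₀/Z = 1²·5.3 × 10^-11/3 = 1.8 × 10^-11 m
v = Zαc/n = 3·0.0073·3.0 × 10^8/1 = 6.6 × 10^6 m/s
T = 2πr/v = 1.7 × 10^-17 s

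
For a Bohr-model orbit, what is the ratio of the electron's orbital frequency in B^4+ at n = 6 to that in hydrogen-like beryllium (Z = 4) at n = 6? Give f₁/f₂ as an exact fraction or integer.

f ∝ Z^2 · n^-3
f₁/f₂ = (5/4)^2 · (6/6)^-3 = 25/16

25/16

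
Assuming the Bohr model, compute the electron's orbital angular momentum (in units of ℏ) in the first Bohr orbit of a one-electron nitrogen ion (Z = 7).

L_n = nℏ, so L/ℏ = n = 1.

1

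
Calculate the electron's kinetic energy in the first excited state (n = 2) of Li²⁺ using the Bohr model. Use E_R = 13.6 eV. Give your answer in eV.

30.6 eV

For a Coulomb orbit the virial theorem gives K = −E_n.
E_n = −E_R·Z²/n², so K = E_R·Z²/n² = 13.6 × 3²/2² = 30.6 eV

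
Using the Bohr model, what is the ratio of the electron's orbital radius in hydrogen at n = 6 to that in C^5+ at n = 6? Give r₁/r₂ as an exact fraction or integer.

6

r ∝ Z^-1 · n^2
r₁/r₂ = (1/6)^-1 · (6/6)^2 = 6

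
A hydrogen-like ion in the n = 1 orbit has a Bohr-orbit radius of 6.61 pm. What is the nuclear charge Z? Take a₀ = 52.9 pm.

r_n = n²a₀/Z ⇒ Z = n²a₀/r = 1² × 52.9 / 6.61 ≈ 8.00
Z = 8

8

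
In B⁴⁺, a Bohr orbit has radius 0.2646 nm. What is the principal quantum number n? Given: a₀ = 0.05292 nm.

5

r_n = n²a₀/Z ⇒ n² = rZ/a₀ = 0.2646 × 5 / 0.05292 ≈ 25.00
n = 5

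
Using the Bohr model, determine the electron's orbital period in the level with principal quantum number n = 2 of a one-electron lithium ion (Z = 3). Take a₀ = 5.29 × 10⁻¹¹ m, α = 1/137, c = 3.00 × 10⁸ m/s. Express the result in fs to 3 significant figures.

r = n²a₀/Z = 2²·5.29 × 10⁻¹¹/3 = 7.05 × 10⁻¹¹ m
v = Zαc/n = 3·0.00730·3.00 × 10⁸/2 = 3.28 × 10⁶ m/s
T = 2πr/v = 1.35 × 10⁻¹⁶ s = 0.135 fs

0.135 fs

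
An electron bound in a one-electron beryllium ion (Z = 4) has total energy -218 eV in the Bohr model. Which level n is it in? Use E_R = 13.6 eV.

E_n = −E_R Z²/n² ⇒ n² = E_R Z²/(−E_n) = 13.6 × 4² / 218 ≈ 1.00
n = 1

1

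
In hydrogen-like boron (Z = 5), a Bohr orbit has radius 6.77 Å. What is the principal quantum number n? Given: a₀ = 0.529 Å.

r_n = n²a₀/Z ⇒ n² = rZ/a₀ = 6.77 × 5 / 0.529 ≈ 63.99
n = 8

8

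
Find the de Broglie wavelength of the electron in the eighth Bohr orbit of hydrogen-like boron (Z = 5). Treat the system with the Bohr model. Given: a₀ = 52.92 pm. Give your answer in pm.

532.0 pm

The Bohr quantisation condition is nλ = 2πr_n.
r_n = n²a₀/Z = 677.4 pm
λ = 2πr_n/n = 2π·677.4/8 = 532.0 pm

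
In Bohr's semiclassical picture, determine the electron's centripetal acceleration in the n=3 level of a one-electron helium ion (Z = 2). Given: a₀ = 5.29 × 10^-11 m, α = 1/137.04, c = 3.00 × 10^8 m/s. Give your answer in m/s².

8.95 × 10^21 m/s²

r = n²a₀/Z = 2.38 × 10^-10 m, v = Zαc/n = 1.46 × 10^6 m/s
a = v²/r = (1.46 × 10^6)² / 2.38 × 10^-10 = 8.95 × 10^21 m/s²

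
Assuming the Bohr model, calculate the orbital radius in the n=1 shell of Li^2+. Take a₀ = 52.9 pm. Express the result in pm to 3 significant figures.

17.6 pm

r_n = n²a₀/Z = 1² × 52.9 / 3
    = 1 × 52.9 / 3 = 17.6 pm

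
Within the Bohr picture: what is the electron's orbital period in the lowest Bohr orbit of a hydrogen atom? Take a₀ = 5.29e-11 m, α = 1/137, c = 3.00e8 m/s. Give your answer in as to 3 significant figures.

r = n²a₀/Z = 1²·5.29e-11/1 = 5.29e-11 m
v = Zαc/n = 1·0.00730·3.00e8/1 = 2.19e6 m/s
T = 2πr/v = 1.52e-16 s = 152 as

152 as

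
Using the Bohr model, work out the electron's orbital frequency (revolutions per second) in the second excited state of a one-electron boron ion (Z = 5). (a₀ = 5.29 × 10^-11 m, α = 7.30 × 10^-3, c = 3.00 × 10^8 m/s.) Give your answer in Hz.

r = n²a₀/Z = 9.52 × 10^-11 m, v = Zαc/n = 3.65 × 10^6 m/s
f = v/(2πr) = 6.10 × 10^15 Hz

6.10 × 10^15 Hz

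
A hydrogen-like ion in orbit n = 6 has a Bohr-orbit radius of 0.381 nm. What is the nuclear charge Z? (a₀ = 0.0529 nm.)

5

r_n = n²a₀/Z ⇒ Z = n²a₀/r = 6² × 0.0529 / 0.381 ≈ 5.00
Z = 5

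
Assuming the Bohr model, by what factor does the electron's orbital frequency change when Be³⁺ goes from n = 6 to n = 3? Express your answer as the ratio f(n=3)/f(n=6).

8

f ∝ Z^2 · n^-3; with Z fixed, f ∝ n^-3.
f(n=3)/f(n=6) = (3/6)^-3 = 8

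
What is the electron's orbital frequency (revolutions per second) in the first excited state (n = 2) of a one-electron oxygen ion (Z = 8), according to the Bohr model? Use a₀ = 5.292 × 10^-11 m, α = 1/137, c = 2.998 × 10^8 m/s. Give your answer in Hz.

5.265 × 10^16 Hz

r = n²a₀/Z = 2.646 × 10^-11 m, v = Zαc/n = 8.753 × 10^6 m/s
f = v/(2πr) = 5.265 × 10^16 Hz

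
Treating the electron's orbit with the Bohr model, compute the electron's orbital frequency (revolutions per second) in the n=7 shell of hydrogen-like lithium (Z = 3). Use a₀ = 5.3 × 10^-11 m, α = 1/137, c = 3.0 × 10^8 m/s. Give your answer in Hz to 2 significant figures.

1.7 × 10^14 Hz

r = n²a₀/Z = 8.7 × 10^-10 m, v = Zαc/n = 9.4 × 10^5 m/s
f = v/(2πr) = 1.7 × 10^14 Hz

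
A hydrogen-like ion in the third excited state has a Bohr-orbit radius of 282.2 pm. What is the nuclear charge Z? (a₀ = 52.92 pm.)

3

r_n = n²a₀/Z ⇒ Z = n²a₀/r = 4² × 52.92 / 282.2 ≈ 3.00
Z = 3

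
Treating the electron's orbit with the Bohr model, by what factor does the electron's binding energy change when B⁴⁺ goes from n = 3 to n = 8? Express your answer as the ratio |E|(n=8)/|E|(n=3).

|E| ∝ Z^2 · n^-2; with Z fixed, |E| ∝ n^-2.
|E|(n=8)/|E|(n=3) = (8/3)^-2 = 9/64

9/64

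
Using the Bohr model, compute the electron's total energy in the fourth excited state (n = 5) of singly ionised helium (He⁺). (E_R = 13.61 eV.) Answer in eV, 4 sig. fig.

E_n = −E_R·Z²/n² = −13.61 × 2²/5² = -2.178 eV

-2.178 eV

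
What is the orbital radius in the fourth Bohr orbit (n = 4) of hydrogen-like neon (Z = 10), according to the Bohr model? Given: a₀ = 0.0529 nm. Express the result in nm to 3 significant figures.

0.0846 nm

r_n = n²a₀/Z = 4² × 0.0529 / 10
    = 16 × 0.0529 / 10 = 0.0846 nm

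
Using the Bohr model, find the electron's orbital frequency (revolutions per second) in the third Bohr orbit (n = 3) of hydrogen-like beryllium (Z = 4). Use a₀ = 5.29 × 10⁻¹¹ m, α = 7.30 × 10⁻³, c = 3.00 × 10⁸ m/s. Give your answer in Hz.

r = n²a₀/Z = 1.19 × 10⁻¹⁰ m, v = Zαc/n = 2.92 × 10⁶ m/s
f = v/(2πr) = 3.90 × 10¹⁵ Hz

3.90 × 10¹⁵ Hz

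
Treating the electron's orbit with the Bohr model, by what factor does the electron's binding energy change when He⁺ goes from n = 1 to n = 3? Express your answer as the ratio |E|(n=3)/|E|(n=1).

|E| ∝ Z^2 · n^-2; with Z fixed, |E| ∝ n^-2.
|E|(n=3)/|E|(n=1) = (3/1)^-2 = 1/9

1/9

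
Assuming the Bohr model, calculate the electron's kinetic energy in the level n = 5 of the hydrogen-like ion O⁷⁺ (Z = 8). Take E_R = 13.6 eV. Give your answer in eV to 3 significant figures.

For a Coulomb orbit the virial theorem gives K = −E_n.
E_n = −E_R·Z²/n², so K = E_R·Z²/n² = 13.6 × 8²/5² = 34.8 eV

34.8 eV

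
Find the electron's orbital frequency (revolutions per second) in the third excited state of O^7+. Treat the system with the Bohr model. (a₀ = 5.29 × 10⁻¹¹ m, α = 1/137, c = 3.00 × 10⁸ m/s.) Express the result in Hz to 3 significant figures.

6.59 × 10¹⁵ Hz

r = n²a₀/Z = 1.06 × 10⁻¹⁰ m, v = Zαc/n = 4.38 × 10⁶ m/s
f = v/(2πr) = 6.59 × 10¹⁵ Hz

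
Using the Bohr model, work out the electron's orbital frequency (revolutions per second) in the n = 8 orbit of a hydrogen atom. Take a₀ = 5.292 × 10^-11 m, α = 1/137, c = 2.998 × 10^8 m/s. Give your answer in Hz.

1.285 × 10^13 Hz

r = n²a₀/Z = 3.387 × 10^-9 m, v = Zαc/n = 2.735 × 10^5 m/s
f = v/(2πr) = 1.285 × 10^13 Hz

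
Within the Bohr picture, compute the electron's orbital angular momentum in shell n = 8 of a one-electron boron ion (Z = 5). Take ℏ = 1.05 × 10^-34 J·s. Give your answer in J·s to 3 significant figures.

8.40 × 10^-34 J·s

L_n = nℏ = 8 × 1.05 × 10^-34 = 8.40 × 10^-34 J·s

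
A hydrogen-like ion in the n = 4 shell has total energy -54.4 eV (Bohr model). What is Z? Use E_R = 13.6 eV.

8

E_n = −E_R Z²/n² ⇒ Z² = −E_n n²/E_R = 54.4 × 4² / 13.6 ≈ 64.00
Z = 8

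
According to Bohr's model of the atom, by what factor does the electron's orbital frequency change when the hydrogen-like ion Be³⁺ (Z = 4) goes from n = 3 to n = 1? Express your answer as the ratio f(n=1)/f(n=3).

27

f ∝ Z^2 · n^-3; with Z fixed, f ∝ n^-3.
f(n=1)/f(n=3) = (1/3)^-3 = 27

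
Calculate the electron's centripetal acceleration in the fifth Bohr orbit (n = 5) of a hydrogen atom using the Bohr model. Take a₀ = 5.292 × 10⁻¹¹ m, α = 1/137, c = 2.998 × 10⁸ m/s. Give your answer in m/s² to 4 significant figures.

1.448 × 10²⁰ m/s²

r = n²a₀/Z = 1.323 × 10⁻⁹ m, v = Zαc/n = 4.377 × 10⁵ m/s
a = v²/r = (4.377 × 10⁵)² / 1.323 × 10⁻⁹ = 1.448 × 10²⁰ m/s²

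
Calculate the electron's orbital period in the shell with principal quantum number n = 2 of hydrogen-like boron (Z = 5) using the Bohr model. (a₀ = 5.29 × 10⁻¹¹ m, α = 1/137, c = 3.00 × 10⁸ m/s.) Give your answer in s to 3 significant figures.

r = n²a₀/Z = 2²·5.29 × 10⁻¹¹/5 = 4.23 × 10⁻¹¹ m
v = Zαc/n = 5·0.00730·3.00 × 10⁸/2 = 5.47 × 10⁶ m/s
T = 2πr/v = 4.86 × 10⁻¹⁷ s

4.86 × 10⁻¹⁷ s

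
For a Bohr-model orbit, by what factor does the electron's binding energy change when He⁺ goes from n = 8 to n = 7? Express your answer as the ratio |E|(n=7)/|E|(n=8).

64/49

|E| ∝ Z^2 · n^-2; with Z fixed, |E| ∝ n^-2.
|E|(n=7)/|E|(n=8) = (7/8)^-2 = 64/49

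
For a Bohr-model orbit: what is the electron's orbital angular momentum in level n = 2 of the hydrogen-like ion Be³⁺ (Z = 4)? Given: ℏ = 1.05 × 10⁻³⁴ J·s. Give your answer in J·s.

2.10 × 10⁻³⁴ J·s

L_n = nℏ = 2 × 1.05 × 10⁻³⁴ = 2.10 × 10⁻³⁴ J·s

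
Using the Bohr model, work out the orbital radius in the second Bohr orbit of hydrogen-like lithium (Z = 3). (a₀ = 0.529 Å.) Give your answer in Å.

r_n = n²a₀/Z = 2² × 0.529 / 3
    = 4 × 0.529 / 3 = 0.705 Å

0.705 Å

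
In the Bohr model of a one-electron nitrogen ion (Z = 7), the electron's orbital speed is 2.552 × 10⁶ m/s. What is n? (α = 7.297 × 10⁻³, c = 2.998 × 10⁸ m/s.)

v_n = Zαc/n ⇒ n = Zαc/v = 7 × 0.007297 × 2.998 × 10⁸ / 2.552 × 10⁶ ≈ 6.00
n = 6

6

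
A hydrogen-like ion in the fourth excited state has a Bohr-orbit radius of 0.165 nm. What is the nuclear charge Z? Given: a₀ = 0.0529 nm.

r_n = n²a₀/Z ⇒ Z = n²a₀/r = 5² × 0.0529 / 0.165 ≈ 8.02
Z = 8

8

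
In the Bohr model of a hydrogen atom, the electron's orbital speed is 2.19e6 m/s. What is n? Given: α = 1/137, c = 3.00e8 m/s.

1

v_n = Zαc/n ⇒ n = Zαc/v = 1 × 0.00730 × 3.00e8 / 2.19e6 ≈ 1.00
n = 1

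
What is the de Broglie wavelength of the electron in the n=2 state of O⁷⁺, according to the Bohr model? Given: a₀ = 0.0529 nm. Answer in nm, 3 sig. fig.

The Bohr quantisation condition is nλ = 2πr_n.
r_n = n²a₀/Z = 0.0265 nm
λ = 2πr_n/n = 2π·0.0265/2 = 0.0831 nm

0.0831 nm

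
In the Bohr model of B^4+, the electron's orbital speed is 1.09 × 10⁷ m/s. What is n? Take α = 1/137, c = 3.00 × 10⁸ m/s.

1

v_n = Zαc/n ⇒ n = Zαc/v = 5 × 0.00730 × 3.00 × 10⁸ / 1.09 × 10⁷ ≈ 1.00
n = 1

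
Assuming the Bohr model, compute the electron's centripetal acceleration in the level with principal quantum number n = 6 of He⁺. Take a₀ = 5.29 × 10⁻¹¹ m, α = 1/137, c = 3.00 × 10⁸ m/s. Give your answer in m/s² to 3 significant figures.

r = n²a₀/Z = 9.52 × 10⁻¹⁰ m, v = Zαc/n = 7.30 × 10⁵ m/s
a = v²/r = (7.30 × 10⁵)² / 9.52 × 10⁻¹⁰ = 5.60 × 10²⁰ m/s²

5.60 × 10²⁰ m/s²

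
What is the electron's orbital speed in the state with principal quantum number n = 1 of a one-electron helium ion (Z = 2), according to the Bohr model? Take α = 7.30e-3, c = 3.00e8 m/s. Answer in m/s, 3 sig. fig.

4.38e6 m/s

v_n = Zαc/n = 2 × 0.00730 × 3.00e8 / 1
    = 4.38e6 m/s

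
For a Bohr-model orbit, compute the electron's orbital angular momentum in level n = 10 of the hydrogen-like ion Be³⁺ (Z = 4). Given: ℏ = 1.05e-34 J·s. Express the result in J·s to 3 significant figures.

1.05e-33 J·s

L_n = nℏ = 10 × 1.05e-34 = 1.05e-33 J·s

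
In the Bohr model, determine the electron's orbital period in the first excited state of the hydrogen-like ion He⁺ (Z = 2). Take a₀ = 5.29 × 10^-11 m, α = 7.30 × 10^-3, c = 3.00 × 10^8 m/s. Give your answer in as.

304 as

r = n²a₀/Z = 2²·5.29 × 10^-11/2 = 1.06 × 10^-10 m
v = Zαc/n = 2·0.00730·3.00 × 10^8/2 = 2.19 × 10^6 m/s
T = 2πr/v = 3.04 × 10^-16 s = 304 as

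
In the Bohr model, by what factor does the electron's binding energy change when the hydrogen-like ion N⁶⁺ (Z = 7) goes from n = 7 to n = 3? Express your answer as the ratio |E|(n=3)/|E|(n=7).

49/9

|E| ∝ Z^2 · n^-2; with Z fixed, |E| ∝ n^-2.
|E|(n=3)/|E|(n=7) = (3/7)^-2 = 49/9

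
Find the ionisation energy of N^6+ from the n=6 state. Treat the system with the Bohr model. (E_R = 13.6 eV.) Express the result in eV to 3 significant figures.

18.5 eV

E_n = −E_R·Z²/n² = −13.6 × 7²/6² eV = -18.5 eV
Ionisation energy = −E_n = 18.5 eV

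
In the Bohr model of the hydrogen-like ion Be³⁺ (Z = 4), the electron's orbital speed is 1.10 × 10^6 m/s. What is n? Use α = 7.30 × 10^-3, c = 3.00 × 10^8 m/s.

8

v_n = Zαc/n ⇒ n = Zαc/v = 4 × 0.00730 × 3.00 × 10^8 / 1.10 × 10^6 ≈ 7.96
n = 8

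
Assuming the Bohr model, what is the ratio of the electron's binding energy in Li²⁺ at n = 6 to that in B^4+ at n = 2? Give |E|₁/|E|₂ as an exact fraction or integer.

1/25

|E| ∝ Z^2 · n^-2
|E|₁/|E|₂ = (3/5)^2 · (6/2)^-2 = 1/25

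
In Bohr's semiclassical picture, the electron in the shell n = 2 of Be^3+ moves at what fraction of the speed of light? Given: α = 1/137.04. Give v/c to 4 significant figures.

v_n = Zαc/n, so v/c = Zα/n = 4 × 0.007297 / 2 = 0.01459

0.01459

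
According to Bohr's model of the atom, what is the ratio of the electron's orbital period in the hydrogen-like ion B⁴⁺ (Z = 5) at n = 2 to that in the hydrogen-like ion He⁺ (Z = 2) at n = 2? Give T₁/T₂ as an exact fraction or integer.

T ∝ Z^-2 · n^3
T₁/T₂ = (5/2)^-2 · (2/2)^3 = 4/25

4/25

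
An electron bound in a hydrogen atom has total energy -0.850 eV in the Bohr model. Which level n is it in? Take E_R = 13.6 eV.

E_n = −E_R Z²/n² ⇒ n² = E_R Z²/(−E_n) = 13.6 × 1² / 0.850 ≈ 16.00
n = 4

4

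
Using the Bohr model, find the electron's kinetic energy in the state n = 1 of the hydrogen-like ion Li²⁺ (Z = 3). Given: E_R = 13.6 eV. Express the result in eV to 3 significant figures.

For a Coulomb orbit the virial theorem gives K = −E_n.
E_n = −E_R·Z²/n², so K = E_R·Z²/n² = 13.6 × 3²/1² = 122 eV

122 eV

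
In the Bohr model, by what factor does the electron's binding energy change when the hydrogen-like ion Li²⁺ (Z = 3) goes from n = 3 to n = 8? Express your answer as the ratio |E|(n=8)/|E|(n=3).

9/64

|E| ∝ Z^2 · n^-2; with Z fixed, |E| ∝ n^-2.
|E|(n=8)/|E|(n=3) = (8/3)^-2 = 9/64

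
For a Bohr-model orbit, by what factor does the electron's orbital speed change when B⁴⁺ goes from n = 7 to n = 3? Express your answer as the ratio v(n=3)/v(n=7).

v ∝ Z^1 · n^-1; with Z fixed, v ∝ n^-1.
v(n=3)/v(n=7) = (3/7)^-1 = 7/3

7/3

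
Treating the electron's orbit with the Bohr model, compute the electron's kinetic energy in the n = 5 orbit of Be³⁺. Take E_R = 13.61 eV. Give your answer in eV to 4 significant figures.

8.710 eV

For a Coulomb orbit the virial theorem gives K = −E_n.
E_n = −E_R·Z²/n², so K = E_R·Z²/n² = 13.61 × 4²/5² = 8.710 eV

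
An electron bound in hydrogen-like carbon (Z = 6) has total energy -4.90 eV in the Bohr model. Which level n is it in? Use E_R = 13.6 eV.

E_n = −E_R Z²/n² ⇒ n² = E_R Z²/(−E_n) = 13.6 × 6² / 4.90 ≈ 99.92
n = 10

10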